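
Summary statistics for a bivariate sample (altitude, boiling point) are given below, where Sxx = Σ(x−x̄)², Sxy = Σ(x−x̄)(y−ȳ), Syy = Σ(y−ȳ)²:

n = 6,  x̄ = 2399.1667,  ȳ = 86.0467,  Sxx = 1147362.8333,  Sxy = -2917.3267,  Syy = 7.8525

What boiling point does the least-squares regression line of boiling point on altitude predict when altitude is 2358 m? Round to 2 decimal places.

86.15

b = Sxy/Sxx = -2917.3267/1147362.8333 = -0.002543
a = ȳ − b·x̄ = 86.0467 − (-0.002543)·2399.1667 = 92.146909
ŷ(2358) = a + b·2358 = 92.146909 + (-0.002543)·2358 = 86.151372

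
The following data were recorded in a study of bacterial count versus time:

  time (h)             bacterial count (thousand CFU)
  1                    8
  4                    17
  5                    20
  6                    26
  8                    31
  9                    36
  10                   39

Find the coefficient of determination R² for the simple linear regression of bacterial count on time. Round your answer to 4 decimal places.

n = 7, Σx = 43, Σy = 177, Σxy = 1294, Σx² = 323, Σy² = 5207
Sxx = Σx² − (Σx)²/n = 323 − 264.142857 = 58.857143
Sxy = Σxy − (Σx)(Σy)/n = 1294 − 1087.285714 = 206.714286
Syy = Σy² − (Σy)²/n = 5207 − 4475.571429 = 731.428571
R² = Sxy²/(Sxx·Syy) = (206.714286)²/(58.857143·731.428571) = 0.992590

0.9926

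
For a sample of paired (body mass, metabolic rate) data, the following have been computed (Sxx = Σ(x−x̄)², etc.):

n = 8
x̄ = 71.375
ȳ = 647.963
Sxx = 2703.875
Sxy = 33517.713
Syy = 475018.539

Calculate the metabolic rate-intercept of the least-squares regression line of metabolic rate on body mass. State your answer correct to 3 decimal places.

b = Sxy/Sxx = 33517.713/2703.875 = 12.396177
a = ȳ − b·x̄ = 647.963 − 12.396177·71.375 = -236.814131

-236.814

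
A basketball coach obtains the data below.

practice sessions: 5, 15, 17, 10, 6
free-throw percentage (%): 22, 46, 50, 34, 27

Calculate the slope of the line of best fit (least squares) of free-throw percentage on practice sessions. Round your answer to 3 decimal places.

2.249

n = 5, Σx = 53, Σy = 179, Σxy = 2152, Σx² = 675
Sxx = Σx² − (Σx)²/n = 675 − 561.8 = 113.2
Sxy = Σxy − (Σx)(Σy)/n = 2152 − 1897.4 = 254.6
b = Sxy/Sxx = 254.6/113.2 = 2.249117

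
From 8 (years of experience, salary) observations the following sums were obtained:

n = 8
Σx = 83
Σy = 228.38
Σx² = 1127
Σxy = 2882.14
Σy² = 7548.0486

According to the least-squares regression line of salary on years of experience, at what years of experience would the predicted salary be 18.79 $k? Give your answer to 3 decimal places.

Sxx = Σx² − (Σx)²/n = 1127 − 861.125 = 265.875
Sxy = Σxy − (Σx)(Σy)/n = 2882.14 − 2369.4425 = 512.6975
b = Sxy/Sxx = 512.6975/265.875 = 1.928340
a = ȳ − b·x̄ = 28.5475 − 1.928340·10.375 = 8.540969
Set a + b·x = 18.79: x = (18.79 − 8.540969) / 1.928340 = 5.314949

5.315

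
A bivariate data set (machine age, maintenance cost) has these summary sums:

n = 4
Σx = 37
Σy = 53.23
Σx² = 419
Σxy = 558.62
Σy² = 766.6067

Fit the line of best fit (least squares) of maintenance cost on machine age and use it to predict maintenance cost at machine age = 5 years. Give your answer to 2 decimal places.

9.64

Sxx = Σx² − (Σx)²/n = 419 − 342.25 = 76.75
Sxy = Σxy − (Σx)(Σy)/n = 558.62 − 492.3775 = 66.2425
b = Sxy/Sxx = 66.2425/76.75 = 0.863094
a = ȳ − b·x̄ = 13.3075 − 0.863094·9.25 = 5.323876
ŷ(5) = a + b·5 = 5.323876 + 0.863094·5 = 9.639349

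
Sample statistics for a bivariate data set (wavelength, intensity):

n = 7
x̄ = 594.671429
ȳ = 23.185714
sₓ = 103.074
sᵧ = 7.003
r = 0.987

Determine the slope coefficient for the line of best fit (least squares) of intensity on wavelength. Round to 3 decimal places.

b = r · sᵧ/sₓ = 0.987 · 7.003/103.074 = 0.067058

0.067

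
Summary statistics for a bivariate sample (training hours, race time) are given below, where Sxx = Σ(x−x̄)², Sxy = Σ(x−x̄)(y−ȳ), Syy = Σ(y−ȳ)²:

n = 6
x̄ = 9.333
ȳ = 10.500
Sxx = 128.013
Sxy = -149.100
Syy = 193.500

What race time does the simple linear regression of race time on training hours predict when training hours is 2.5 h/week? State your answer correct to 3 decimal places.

18.459

b = Sxy/Sxx = -149.1/128.013 = -1.164725
a = ȳ − b·x̄ = 10.5 − (-1.164725)·9.333 = 21.370383
ŷ(2.5) = a + b·2.5 = 21.370383 + (-1.164725)·2.5 = 18.458569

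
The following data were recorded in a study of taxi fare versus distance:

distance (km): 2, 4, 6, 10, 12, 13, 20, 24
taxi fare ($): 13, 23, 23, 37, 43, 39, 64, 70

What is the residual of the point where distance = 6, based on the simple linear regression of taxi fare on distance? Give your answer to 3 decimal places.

-2.099

n = 8, Σx = 91, Σy = 312, Σxy = 4609, Σx² = 1445
Sxx = Σx² − (Σx)²/n = 1445 − 1035.125 = 409.875
Sxy = Σxy − (Σx)(Σy)/n = 4609 − 3549 = 1060
b = Sxy/Sxx = 1060/409.875 = 2.586154
a = ȳ − b·x̄ = 39 − 2.586154·11.375 = 9.582495
ŷ(6) = 9.582495 + 2.586154·6 = 25.099421
residual = y − ŷ = 23 − 25.099421 = -2.099421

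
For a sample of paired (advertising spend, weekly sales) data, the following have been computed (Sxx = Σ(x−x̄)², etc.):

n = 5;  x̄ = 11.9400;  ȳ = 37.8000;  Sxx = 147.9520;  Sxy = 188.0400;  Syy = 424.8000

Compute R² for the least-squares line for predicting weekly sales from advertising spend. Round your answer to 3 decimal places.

0.563

R² = Sxy²/(Sxx·Syy) = (188.04)²/(147.952·424.8) = 0.562594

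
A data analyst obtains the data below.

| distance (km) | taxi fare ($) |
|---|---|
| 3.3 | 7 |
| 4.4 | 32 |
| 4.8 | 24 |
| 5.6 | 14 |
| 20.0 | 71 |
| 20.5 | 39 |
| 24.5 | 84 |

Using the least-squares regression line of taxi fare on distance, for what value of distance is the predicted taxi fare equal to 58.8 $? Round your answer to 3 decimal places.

n = 7, Σx = 83.1, Σy = 271, Σxy = 4635, Σx² = 1505.15
Sxx = Σx² − (Σx)²/n = 1505.15 − 986.515714 = 518.634286
Sxy = Σxy − (Σx)(Σy)/n = 4635 − 3217.157143 = 1417.842857
b = Sxy/Sxx = 1417.842857/518.634286 = 2.733801
a = ȳ − b·x̄ = 38.714286 − 2.733801·11.871429 = 6.260164
Set a + b·x = 58.8: x = (58.8 − 6.260164) / 2.733801 = 19.218604

19.219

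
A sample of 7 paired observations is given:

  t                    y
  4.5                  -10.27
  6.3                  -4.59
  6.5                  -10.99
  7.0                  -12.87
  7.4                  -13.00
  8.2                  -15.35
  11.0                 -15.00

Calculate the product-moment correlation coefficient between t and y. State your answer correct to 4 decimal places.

-0.6129

n = 7, Σx = 50.9, Σy = -82.07, Σxy = -623.727, Σx² = 394.19, Σy² = 1042.5805
Sxx = Σx² − (Σx)²/n = 394.19 − 370.115714 = 24.074286
Sxy = Σxy − (Σx)(Σy)/n = -623.727 − (-596.766143) = -26.960857
Syy = Σy² − (Σy)²/n = 1042.5805 − 962.212129 = 80.368371
r = Sxy/√(Sxx·Syy) = -26.960857/√(1934.811136) = -26.960857/43.986488 = -0.612935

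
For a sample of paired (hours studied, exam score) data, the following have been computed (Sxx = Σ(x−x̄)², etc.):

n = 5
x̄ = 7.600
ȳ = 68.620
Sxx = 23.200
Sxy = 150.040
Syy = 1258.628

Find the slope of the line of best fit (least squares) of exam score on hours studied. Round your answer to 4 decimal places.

b = Sxy/Sxx = 150.04/23.2 = 6.467241

6.4672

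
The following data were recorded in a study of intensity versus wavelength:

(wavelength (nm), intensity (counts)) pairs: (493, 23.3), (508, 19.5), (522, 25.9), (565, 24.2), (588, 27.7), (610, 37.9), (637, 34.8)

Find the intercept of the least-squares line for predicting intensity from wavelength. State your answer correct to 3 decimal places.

n = 7, Σx = 3923, Σy = 193.3, Σxy = 110159.9, Σx² = 2216435
Sxx = Σx² − (Σx)²/n = 2216435 − 2198561.285714 = 17873.714286
Sxy = Σxy − (Σx)(Σy)/n = 110159.9 − 108330.842857 = 1829.057143
b = Sxy/Sxx = 1829.057143/17873.714286 = 0.102332
a = ȳ − b·x̄ = 27.614286 − 0.102332·560.428571 = -29.735623

-29.736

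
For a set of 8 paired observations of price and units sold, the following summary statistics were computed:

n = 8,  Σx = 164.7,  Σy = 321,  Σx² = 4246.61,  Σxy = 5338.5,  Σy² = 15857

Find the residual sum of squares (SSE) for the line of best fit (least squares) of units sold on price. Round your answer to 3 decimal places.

1092.053

Sxx = Σx² − (Σx)²/n = 4246.61 − 3390.76125 = 855.84875
Sxy = Σxy − (Σx)(Σy)/n = 5338.5 − 6608.5875 = -1270.0875
Syy = Σy² − (Σy)²/n = 15857 − 12880.125 = 2976.875
b = Sxy/Sxx = -1270.0875/855.84875 = -1.484009
SSE = Syy − b·Sxy = 2976.875 − (-1.484009)·(-1270.0875) = 1092.053345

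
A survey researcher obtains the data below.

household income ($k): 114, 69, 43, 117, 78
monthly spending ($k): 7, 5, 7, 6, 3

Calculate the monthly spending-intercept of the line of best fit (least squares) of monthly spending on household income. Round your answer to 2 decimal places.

n = 5, Σx = 421, Σy = 28, Σxy = 2380, Σx² = 39379
Sxx = Σx² − (Σx)²/n = 39379 − 35448.2 = 3930.8
Sxy = Σxy − (Σx)(Σy)/n = 2380 − 2357.6 = 22.4
b = Sxy/Sxx = 22.4/3930.8 = 0.005699
a = ȳ − b·x̄ = 5.6 − 0.005699·84.2 = 5.120179

5.12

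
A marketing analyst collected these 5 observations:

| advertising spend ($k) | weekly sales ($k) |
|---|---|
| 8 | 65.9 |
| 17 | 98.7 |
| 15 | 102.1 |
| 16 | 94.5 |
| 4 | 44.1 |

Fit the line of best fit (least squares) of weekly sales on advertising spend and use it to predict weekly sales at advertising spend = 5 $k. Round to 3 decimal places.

n = 5, Σx = 60, Σy = 405.3, Σxy = 5425, Σx² = 850
Sxx = Σx² − (Σx)²/n = 850 − 720 = 130
Sxy = Σxy − (Σx)(Σy)/n = 5425 − 4863.6 = 561.4
b = Sxy/Sxx = 561.4/130 = 4.318462
a = ȳ − b·x̄ = 81.06 − 4.318462·12 = 29.238462
ŷ(5) = a + b·5 = 29.238462 + 4.318462·5 = 50.830769

50.831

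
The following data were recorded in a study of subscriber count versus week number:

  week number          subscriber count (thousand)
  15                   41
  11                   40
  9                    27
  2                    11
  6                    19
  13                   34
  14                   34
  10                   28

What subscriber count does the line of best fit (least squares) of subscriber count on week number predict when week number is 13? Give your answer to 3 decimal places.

35.886

n = 8, Σx = 80, Σy = 234, Σxy = 2632, Σx² = 932
Sxx = Σx² − (Σx)²/n = 932 − 800 = 132
Sxy = Σxy − (Σx)(Σy)/n = 2632 − 2340 = 292
b = Sxy/Sxx = 292/132 = 2.212121
a = ȳ − b·x̄ = 29.25 − 2.212121·10 = 7.128788
ŷ(13) = a + b·13 = 7.128788 + 2.212121·13 = 35.886364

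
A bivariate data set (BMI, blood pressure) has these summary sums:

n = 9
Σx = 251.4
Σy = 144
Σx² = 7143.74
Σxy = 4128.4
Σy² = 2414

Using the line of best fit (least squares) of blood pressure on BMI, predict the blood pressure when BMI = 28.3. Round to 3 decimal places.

16.320

Sxx = Σx² − (Σx)²/n = 7143.74 − 7022.44 = 121.3
Sxy = Σxy − (Σx)(Σy)/n = 4128.4 − 4022.4 = 106
b = Sxy/Sxx = 106/121.3 = 0.873866
a = ȳ − b·x̄ = 16 − 0.873866·27.933333 = -8.410003
ŷ(28.3) = a + b·28.3 = -8.410003 + 0.873866·28.3 = 16.320418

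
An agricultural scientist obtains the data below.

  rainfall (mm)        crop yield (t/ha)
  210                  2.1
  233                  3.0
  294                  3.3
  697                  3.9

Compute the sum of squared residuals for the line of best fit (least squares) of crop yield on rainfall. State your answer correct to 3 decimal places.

0.566

n = 4, Σx = 1434, Σy = 12.3, Σxy = 4828.5, Σx² = 670634, Σy² = 39.51
Sxx = Σx² − (Σx)²/n = 670634 − 514089 = 156545
Sxy = Σxy − (Σx)(Σy)/n = 4828.5 − 4409.55 = 418.95
Syy = Σy² − (Σy)²/n = 39.51 − 37.8225 = 1.6875
b = Sxy/Sxx = 418.95/156545 = 0.002676
SSE = Syy − b·Sxy = 1.6875 − 0.002676·418.95 = 0.566295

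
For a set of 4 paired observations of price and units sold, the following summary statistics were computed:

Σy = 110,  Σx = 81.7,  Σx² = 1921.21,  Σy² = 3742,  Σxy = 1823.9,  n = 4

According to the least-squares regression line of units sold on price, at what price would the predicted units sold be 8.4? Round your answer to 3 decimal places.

31.830

Sxx = Σx² − (Σx)²/n = 1921.21 − 1668.7225 = 252.4875
Sxy = Σxy − (Σx)(Σy)/n = 1823.9 − 2246.75 = -422.85
b = Sxy/Sxx = -422.85/252.4875 = -1.674736
a = ȳ − b·x̄ = 27.5 − (-1.674736)·20.425 = 61.706490
Set a + b·x = 8.4: x = (8.4 − 61.706490) / (-1.674736) = 31.829780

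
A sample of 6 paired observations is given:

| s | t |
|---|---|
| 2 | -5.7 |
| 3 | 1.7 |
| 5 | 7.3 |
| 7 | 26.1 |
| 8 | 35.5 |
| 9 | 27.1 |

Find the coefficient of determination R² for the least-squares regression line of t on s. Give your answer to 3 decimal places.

0.904

n = 6, Σx = 34, Σy = 92, Σxy = 740.8, Σx² = 232, Σy² = 2764.54
Sxx = Σx² − (Σx)²/n = 232 − 192.666667 = 39.333333
Sxy = Σxy − (Σx)(Σy)/n = 740.8 − 521.333333 = 219.466667
Syy = Σy² − (Σy)²/n = 2764.54 − 1410.666667 = 1353.873333
R² = Sxy²/(Sxx·Syy) = (219.466667)²/(39.333333·1353.873333) = 0.904479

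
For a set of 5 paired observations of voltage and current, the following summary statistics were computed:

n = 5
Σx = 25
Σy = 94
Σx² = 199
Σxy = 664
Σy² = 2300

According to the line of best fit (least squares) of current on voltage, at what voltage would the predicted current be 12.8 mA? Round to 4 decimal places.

2.7113

Sxx = Σx² − (Σx)²/n = 199 − 125 = 74
Sxy = Σxy − (Σx)(Σy)/n = 664 − 470 = 194
b = Sxy/Sxx = 194/74 = 2.621622
a = ȳ − b·x̄ = 18.8 − 2.621622·5 = 5.691892
Set a + b·x = 12.8: x = (12.8 − 5.691892) / 2.621622 = 2.711340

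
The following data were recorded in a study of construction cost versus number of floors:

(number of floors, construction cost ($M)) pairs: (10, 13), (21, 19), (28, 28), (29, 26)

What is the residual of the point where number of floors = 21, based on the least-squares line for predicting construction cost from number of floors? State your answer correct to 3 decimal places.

-1.739

n = 4, Σx = 88, Σy = 86, Σxy = 2067, Σx² = 2166
Sxx = Σx² − (Σx)²/n = 2166 − 1936 = 230
Sxy = Σxy − (Σx)(Σy)/n = 2067 − 1892 = 175
b = Sxy/Sxx = 175/230 = 0.760870
a = ȳ − b·x̄ = 21.5 − 0.760870·22 = 4.760870
ŷ(21) = 4.760870 + 0.760870·21 = 20.739130
residual = y − ŷ = 19 − 20.739130 = -1.739130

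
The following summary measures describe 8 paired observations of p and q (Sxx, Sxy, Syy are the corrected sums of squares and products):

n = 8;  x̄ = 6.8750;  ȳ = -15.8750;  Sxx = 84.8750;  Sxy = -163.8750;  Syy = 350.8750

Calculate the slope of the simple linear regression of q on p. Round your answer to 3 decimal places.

-1.931

b = Sxy/Sxx = -163.875/84.875 = -1.930781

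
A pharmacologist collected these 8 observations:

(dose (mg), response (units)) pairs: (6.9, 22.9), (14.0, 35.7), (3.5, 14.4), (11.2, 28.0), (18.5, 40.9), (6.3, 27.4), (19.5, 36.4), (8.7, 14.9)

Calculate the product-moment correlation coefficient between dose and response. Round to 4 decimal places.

0.8650

n = 8, Σx = 88.6, Σy = 220.6, Σxy = 2790.51, Σx² = 1219.18, Σy² = 6760.8
Sxx = Σx² − (Σx)²/n = 1219.18 − 981.245 = 237.935
Sxy = Σxy − (Σx)(Σy)/n = 2790.51 − 2443.145 = 347.365
Syy = Σy² − (Σy)²/n = 6760.8 − 6083.045 = 677.755
r = Sxy/√(Sxx·Syy) = 347.365/√(161261.635925) = 347.365/401.573948 = 0.865009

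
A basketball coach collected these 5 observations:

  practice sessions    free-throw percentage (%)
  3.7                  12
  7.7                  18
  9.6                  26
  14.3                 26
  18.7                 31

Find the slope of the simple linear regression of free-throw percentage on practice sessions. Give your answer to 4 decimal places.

1.2026

n = 5, Σx = 54, Σy = 113, Σxy = 1384.1, Σx² = 719.32
Sxx = Σx² − (Σx)²/n = 719.32 − 583.2 = 136.12
Sxy = Σxy − (Σx)(Σy)/n = 1384.1 − 1220.4 = 163.7
b = Sxy/Sxx = 163.7/136.12 = 1.202615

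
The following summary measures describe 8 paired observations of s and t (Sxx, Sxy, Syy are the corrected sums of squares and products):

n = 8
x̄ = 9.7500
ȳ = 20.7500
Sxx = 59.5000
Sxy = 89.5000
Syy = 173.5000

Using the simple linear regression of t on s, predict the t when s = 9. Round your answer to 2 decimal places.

19.62

b = Sxy/Sxx = 89.5/59.5 = 1.504202
a = ȳ − b·x̄ = 20.75 − 1.504202·9.75 = 6.084034
ŷ(9) = a + b·9 = 6.084034 + 1.504202·9 = 19.621849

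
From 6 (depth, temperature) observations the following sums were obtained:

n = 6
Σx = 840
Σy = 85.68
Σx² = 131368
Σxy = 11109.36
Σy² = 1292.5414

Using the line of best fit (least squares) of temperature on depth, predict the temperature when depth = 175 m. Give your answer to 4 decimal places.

Sxx = Σx² − (Σx)²/n = 131368 − 117600 = 13768
Sxy = Σxy − (Σx)(Σy)/n = 11109.36 − 11995.2 = -885.84
b = Sxy/Sxx = -885.84/13768 = -0.064340
a = ȳ − b·x̄ = 14.28 − (-0.064340)·140 = 23.287670
ŷ(175) = a + b·175 = 23.287670 + (-0.064340)·175 = 12.028083

12.0281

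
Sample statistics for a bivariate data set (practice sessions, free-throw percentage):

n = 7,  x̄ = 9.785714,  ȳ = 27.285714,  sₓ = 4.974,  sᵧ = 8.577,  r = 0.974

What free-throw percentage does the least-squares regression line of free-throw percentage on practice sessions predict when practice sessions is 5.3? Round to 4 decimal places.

b = r · sᵧ/sₓ = 0.974 · 8.577/4.974 = 1.679533
a = ȳ − b·x̄ = 27.285714 − 1.679533·9.785714 = 10.850283
ŷ(5.3) = a + b·5.3 = 10.850283 + 1.679533·5.3 = 19.751809

19.7518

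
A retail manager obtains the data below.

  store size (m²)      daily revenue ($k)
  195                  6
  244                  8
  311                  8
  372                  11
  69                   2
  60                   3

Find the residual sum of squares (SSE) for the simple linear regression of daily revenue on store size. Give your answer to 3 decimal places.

n = 6, Σx = 1251, Σy = 38, Σxy = 10020, Σx² = 341027, Σy² = 298
Sxx = Σx² − (Σx)²/n = 341027 − 260833.5 = 80193.5
Sxy = Σxy − (Σx)(Σy)/n = 10020 − 7923 = 2097
Syy = Σy² − (Σy)²/n = 298 − 240.666667 = 57.333333
b = Sxy/Sxx = 2097/80193.5 = 0.026149
SSE = Syy − b·Sxy = 57.333333 − 0.026149·2097 = 2.498353

2.498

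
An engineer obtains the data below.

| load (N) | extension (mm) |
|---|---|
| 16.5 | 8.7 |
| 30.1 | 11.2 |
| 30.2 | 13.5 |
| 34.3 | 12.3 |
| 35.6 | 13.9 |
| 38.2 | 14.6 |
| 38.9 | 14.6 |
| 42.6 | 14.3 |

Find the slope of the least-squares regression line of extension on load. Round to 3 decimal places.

0.237

n = 8, Σx = 266.4, Σy = 103.1, Σxy = 3539.94, Σx² = 9321.36
Sxx = Σx² − (Σx)²/n = 9321.36 − 8871.12 = 450.24
Sxy = Σxy − (Σx)(Σy)/n = 3539.94 − 3433.23 = 106.71
b = Sxy/Sxx = 106.71/450.24 = 0.237007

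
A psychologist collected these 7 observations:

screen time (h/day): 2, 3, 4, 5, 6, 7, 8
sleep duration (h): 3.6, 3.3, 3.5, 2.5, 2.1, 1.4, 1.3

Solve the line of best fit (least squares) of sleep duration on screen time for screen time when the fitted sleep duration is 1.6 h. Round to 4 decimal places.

7.1488

n = 7, Σx = 35, Σy = 17.7, Σxy = 76.4, Σx² = 203
Sxx = Σx² − (Σx)²/n = 203 − 175 = 28
Sxy = Σxy − (Σx)(Σy)/n = 76.4 − 88.5 = -12.1
b = Sxy/Sxx = -12.1/28 = -0.432143
a = ȳ − b·x̄ = 2.528571 − (-0.432143)·5 = 4.689286
Set a + b·x = 1.6: x = (1.6 − 4.689286) / (-0.432143) = 7.148760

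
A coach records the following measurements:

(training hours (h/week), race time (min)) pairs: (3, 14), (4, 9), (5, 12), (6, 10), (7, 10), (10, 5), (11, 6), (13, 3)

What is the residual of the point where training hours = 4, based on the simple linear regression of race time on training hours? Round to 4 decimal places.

n = 8, Σx = 59, Σy = 69, Σxy = 423, Σx² = 525
Sxx = Σx² − (Σx)²/n = 525 − 435.125 = 89.875
Sxy = Σxy − (Σx)(Σy)/n = 423 − 508.875 = -85.875
b = Sxy/Sxx = -85.875/89.875 = -0.955494
a = ȳ − b·x̄ = 8.625 − (-0.955494)·7.375 = 15.671766
ŷ(4) = 15.671766 + (-0.955494)·4 = 11.849791
residual = y − ŷ = 9 − 11.849791 = -2.849791

-2.8498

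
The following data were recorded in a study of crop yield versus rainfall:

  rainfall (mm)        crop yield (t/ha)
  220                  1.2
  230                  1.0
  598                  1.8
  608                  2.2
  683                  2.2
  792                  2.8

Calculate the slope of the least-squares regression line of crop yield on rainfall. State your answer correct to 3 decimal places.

0.003

n = 6, Σx = 3131, Σy = 11.2, Σxy = 6628.2, Σx² = 1922321
Sxx = Σx² − (Σx)²/n = 1922321 − 1633860.166667 = 288460.833333
Sxy = Σxy − (Σx)(Σy)/n = 6628.2 − 5844.533333 = 783.666667
b = Sxy/Sxx = 783.666667/288460.833333 = 0.002717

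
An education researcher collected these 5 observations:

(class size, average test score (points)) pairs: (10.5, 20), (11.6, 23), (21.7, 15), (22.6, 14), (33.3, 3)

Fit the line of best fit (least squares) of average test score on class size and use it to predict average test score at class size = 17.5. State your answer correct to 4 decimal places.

n = 5, Σx = 99.7, Σy = 75, Σxy = 1218.6, Σx² = 2335.35
Sxx = Σx² − (Σx)²/n = 2335.35 − 1988.018 = 347.332
Sxy = Σxy − (Σx)(Σy)/n = 1218.6 − 1495.5 = -276.9
b = Sxy/Sxx = -276.9/347.332 = -0.797220
a = ȳ − b·x̄ = 15 − (-0.797220)·19.94 = 30.896566
ŷ(17.5) = a + b·17.5 = 30.896566 + (-0.797220)·17.5 = 16.945217

16.9452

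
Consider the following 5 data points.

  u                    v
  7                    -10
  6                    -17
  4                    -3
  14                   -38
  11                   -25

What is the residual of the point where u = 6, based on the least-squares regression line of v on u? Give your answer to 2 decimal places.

n = 5, Σx = 42, Σy = -93, Σxy = -991, Σx² = 418
Sxx = Σx² − (Σx)²/n = 418 − 352.8 = 65.2
Sxy = Σxy − (Σx)(Σy)/n = -991 − (-781.2) = -209.8
b = Sxy/Sxx = -209.8/65.2 = -3.217791
a = ȳ − b·x̄ = -18.6 − (-3.217791)·8.4 = 8.429448
ŷ(6) = 8.429448 + (-3.217791)·6 = -10.877301
residual = y − ŷ = -17 − (-10.877301) = -6.122699

-6.12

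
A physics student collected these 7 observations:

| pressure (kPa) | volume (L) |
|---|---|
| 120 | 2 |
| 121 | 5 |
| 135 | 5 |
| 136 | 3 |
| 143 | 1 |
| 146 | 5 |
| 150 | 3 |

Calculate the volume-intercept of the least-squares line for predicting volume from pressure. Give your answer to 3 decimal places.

5.001

n = 7, Σx = 951, Σy = 24, Σxy = 3251, Σx² = 130027
Sxx = Σx² − (Σx)²/n = 130027 − 129200.142857 = 826.857143
Sxy = Σxy − (Σx)(Σy)/n = 3251 − 3260.571429 = -9.571429
b = Sxy/Sxx = -9.571429/826.857143 = -0.011576
a = ȳ − b·x̄ = 3.428571 − (-0.011576)·135.857143 = 5.001209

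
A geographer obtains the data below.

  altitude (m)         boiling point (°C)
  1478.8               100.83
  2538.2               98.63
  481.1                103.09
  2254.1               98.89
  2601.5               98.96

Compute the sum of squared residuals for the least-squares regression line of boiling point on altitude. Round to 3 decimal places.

0.336

n = 5, Σx = 9353.7, Σy = 500.4, Σxy = 929399.058, Σx² = 20709534.95, Σy² = 50094.4276
Sxx = Σx² − (Σx)²/n = 20709534.95 − 17498340.738 = 3211194.212
Sxy = Σxy − (Σx)(Σy)/n = 929399.058 − 936118.296 = -6719.238
Syy = Σy² − (Σy)²/n = 50094.4276 − 50080.032 = 14.3956
b = Sxy/Sxx = -6719.238/3211194.212 = -0.002092
SSE = Syy − b·Sxy = 14.3956 − (-0.002092)·(-6719.238) = 0.335983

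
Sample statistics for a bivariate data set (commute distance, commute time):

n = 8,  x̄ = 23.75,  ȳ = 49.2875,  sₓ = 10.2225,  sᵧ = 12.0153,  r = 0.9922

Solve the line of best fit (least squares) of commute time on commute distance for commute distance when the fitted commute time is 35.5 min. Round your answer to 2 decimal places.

b = r · sᵧ/sₓ = 0.9922 · 12.0153/10.2225 = 1.166210
a = ȳ − b·x̄ = 49.2875 − 1.166210·23.75 = 21.590015
Set a + b·x = 35.5: x = (35.5 − 21.590015) / 1.166210 = 11.927514

11.93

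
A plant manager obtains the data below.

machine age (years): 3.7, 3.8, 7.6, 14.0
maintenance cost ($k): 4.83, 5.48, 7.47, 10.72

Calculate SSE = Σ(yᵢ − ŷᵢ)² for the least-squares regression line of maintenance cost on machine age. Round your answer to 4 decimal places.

n = 4, Σx = 29.1, Σy = 28.5, Σxy = 245.547, Σx² = 281.89, Σy² = 224.0786
Sxx = Σx² − (Σx)²/n = 281.89 − 211.7025 = 70.1875
Sxy = Σxy − (Σx)(Σy)/n = 245.547 − 207.3375 = 38.2095
Syy = Σy² − (Σy)²/n = 224.0786 − 203.0625 = 21.0161
b = Sxy/Sxx = 38.2095/70.1875 = 0.544392
SSE = Syy − b·Sxy = 21.0161 − 0.544392·38.2095 = 0.215161

0.2152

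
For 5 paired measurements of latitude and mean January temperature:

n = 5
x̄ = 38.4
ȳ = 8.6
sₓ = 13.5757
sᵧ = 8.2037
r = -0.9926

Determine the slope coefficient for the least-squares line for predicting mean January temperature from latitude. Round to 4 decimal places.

-0.5998

b = r · sᵧ/sₓ = -0.9926 · 8.2037/13.5757 = -0.599821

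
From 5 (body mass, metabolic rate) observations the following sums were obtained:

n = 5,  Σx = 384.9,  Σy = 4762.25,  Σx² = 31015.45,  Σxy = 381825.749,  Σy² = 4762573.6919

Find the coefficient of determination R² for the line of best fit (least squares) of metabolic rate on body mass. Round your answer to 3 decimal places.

Sxx = Σx² − (Σx)²/n = 31015.45 − 29629.602 = 1385.848
Sxy = Σxy − (Σx)(Σy)/n = 381825.749 − 366598.005 = 15227.744
Syy = Σy² − (Σy)²/n = 4762573.6919 − 4535805.0125 = 226768.6794
R² = Sxy²/(Sxx·Syy) = (15227.744)²/(1385.848·226768.6794) = 0.737857

0.738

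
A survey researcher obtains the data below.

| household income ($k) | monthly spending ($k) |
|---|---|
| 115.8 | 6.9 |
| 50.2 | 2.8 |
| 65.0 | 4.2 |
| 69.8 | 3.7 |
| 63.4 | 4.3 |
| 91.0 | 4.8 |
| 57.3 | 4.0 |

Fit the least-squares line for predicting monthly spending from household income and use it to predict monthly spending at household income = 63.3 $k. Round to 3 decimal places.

3.866

n = 7, Σx = 512.5, Σy = 30.7, Σxy = 2409.46, Σx² = 40610.57
Sxx = Σx² − (Σx)²/n = 40610.57 − 37522.321429 = 3088.248571
Sxy = Σxy − (Σx)(Σy)/n = 2409.46 − 2247.678571 = 161.781429
b = Sxy/Sxx = 161.781429/3088.248571 = 0.052386
a = ȳ − b·x̄ = 4.385714 − 0.052386·73.214286 = 0.550300
ŷ(63.3) = a + b·63.3 = 0.550300 + 0.052386·63.3 = 3.866343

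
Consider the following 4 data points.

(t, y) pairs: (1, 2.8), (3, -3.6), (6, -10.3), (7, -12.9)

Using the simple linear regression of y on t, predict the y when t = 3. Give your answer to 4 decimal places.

n = 4, Σx = 17, Σy = -24, Σxy = -160.1, Σx² = 95
Sxx = Σx² − (Σx)²/n = 95 − 72.25 = 22.75
Sxy = Σxy − (Σx)(Σy)/n = -160.1 − (-102) = -58.1
b = Sxy/Sxx = -58.1/22.75 = -2.553846
a = ȳ − b·x̄ = -6 − (-2.553846)·4.25 = 4.853846
ŷ(3) = a + b·3 = 4.853846 + (-2.553846)·3 = -2.807692

-2.8077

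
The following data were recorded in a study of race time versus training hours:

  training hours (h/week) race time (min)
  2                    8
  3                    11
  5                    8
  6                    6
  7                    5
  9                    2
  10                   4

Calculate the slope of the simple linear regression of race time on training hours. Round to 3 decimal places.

n = 7, Σx = 42, Σy = 44, Σxy = 218, Σx² = 304
Sxx = Σx² − (Σx)²/n = 304 − 252 = 52
Sxy = Σxy − (Σx)(Σy)/n = 218 − 264 = -46
b = Sxy/Sxx = -46/52 = -0.884615

-0.885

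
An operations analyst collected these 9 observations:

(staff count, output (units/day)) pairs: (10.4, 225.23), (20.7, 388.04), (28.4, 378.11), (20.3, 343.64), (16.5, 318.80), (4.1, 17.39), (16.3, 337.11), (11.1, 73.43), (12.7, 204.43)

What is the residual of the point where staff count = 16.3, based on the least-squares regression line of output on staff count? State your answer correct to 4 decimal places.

71.6936

n = 9, Σx = 140.5, Σy = 2286.18, Σxy = 42326.762, Σx² = 2594.55
Sxx = Σx² − (Σx)²/n = 2594.55 − 2193.361111 = 401.188889
Sxy = Σxy − (Σx)(Σy)/n = 42326.762 − 35689.81 = 6636.952
b = Sxy/Sxx = 6636.952/401.188889 = 16.543210
a = ȳ − b·x̄ = 254.02 − 16.543210·15.611111 = -4.237888
ŷ(16.3) = -4.237888 + 16.543210·16.3 = 265.416433
residual = y − ŷ = 337.11 − 265.416433 = 71.693567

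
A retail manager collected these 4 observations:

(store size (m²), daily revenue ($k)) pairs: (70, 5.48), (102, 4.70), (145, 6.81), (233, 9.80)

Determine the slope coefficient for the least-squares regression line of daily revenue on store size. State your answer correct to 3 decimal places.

0.030

n = 4, Σx = 550, Σy = 26.79, Σxy = 4133.85, Σx² = 90618
Sxx = Σx² − (Σx)²/n = 90618 − 75625 = 14993
Sxy = Σxy − (Σx)(Σy)/n = 4133.85 − 3683.625 = 450.225
b = Sxy/Sxx = 450.225/14993 = 0.030029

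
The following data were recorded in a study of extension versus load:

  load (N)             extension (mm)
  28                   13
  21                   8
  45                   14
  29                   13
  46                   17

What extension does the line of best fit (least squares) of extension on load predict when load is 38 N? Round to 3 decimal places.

n = 5, Σx = 169, Σy = 65, Σxy = 2321, Σx² = 6207
Sxx = Σx² − (Σx)²/n = 6207 − 5712.2 = 494.8
Sxy = Σxy − (Σx)(Σy)/n = 2321 − 2197 = 124
b = Sxy/Sxx = 124/494.8 = 0.250606
a = ȳ − b·x̄ = 13 − 0.250606·33.8 = 4.529507
ŷ(38) = a + b·38 = 4.529507 + 0.250606·38 = 14.052546

14.053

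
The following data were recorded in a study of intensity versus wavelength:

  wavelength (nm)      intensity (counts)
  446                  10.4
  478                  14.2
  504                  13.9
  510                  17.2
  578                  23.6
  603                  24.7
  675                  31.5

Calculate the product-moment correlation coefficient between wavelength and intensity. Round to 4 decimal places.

n = 7, Σx = 3794, Σy = 135.5, Σxy = 77001, Σx² = 2094834, Σy² = 2958.15
Sxx = Σx² − (Σx)²/n = 2094834 − 2056348 = 38486
Sxy = Σxy − (Σx)(Σy)/n = 77001 − 73441 = 3560
Syy = Σy² − (Σy)²/n = 2958.15 − 2622.892857 = 335.257143
r = Sxy/√(Sxx·Syy) = 3560/√(12902706.4) = 3560/3592.033741 = 0.991082

0.9911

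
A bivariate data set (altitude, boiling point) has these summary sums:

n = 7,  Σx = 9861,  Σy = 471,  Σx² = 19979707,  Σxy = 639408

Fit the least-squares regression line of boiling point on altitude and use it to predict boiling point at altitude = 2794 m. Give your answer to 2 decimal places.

Sxx = Σx² − (Σx)²/n = 19979707 − 13891331.571429 = 6088375.428571
Sxy = Σxy − (Σx)(Σy)/n = 639408 − 663504.428571 = -24096.428571
b = Sxy/Sxx = -24096.428571/6088375.428571 = -0.003958
a = ȳ − b·x̄ = 67.285714 − (-0.003958)·1408.714286 = 72.861090
ŷ(2794) = a + b·2794 = 72.861090 + (-0.003958)·2794 = 61.803063

61.80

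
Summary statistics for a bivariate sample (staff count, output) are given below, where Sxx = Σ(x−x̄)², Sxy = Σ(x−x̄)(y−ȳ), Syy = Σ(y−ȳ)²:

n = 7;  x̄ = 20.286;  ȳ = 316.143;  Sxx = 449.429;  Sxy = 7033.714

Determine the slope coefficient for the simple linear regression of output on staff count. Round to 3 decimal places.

b = Sxy/Sxx = 7033.714/449.429 = 15.650334

15.650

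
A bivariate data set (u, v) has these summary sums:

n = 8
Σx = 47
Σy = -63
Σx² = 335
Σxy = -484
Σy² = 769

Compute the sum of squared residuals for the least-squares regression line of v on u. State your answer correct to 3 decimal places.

Sxx = Σx² − (Σx)²/n = 335 − 276.125 = 58.875
Sxy = Σxy − (Σx)(Σy)/n = -484 − (-370.125) = -113.875
Syy = Σy² − (Σy)²/n = 769 − 496.125 = 272.875
b = Sxy/Sxx = -113.875/58.875 = -1.934183
SSE = Syy − b·Sxy = 272.875 − (-1.934183)·(-113.875) = 52.619958

52.620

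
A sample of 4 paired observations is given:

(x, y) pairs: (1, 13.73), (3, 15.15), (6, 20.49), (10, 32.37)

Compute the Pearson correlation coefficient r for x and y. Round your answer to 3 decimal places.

n = 4, Σx = 20, Σy = 81.74, Σxy = 505.82, Σx² = 146, Σy² = 1885.6924
Sxx = Σx² − (Σx)²/n = 146 − 100 = 46
Sxy = Σxy − (Σx)(Σy)/n = 505.82 − 408.7 = 97.12
Syy = Σy² − (Σy)²/n = 1885.6924 − 1670.3569 = 215.3355
r = Sxy/√(Sxx·Syy) = 97.12/√(9905.433) = 97.12/99.526042 = 0.975825

0.976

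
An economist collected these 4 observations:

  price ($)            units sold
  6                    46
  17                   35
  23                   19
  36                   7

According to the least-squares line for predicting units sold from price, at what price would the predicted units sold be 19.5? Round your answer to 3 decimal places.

n = 4, Σx = 82, Σy = 107, Σxy = 1560, Σx² = 2150
Sxx = Σx² − (Σx)²/n = 2150 − 1681 = 469
Sxy = Σxy − (Σx)(Σy)/n = 1560 − 2193.5 = -633.5
b = Sxy/Sxx = -633.5/469 = -1.350746
a = ȳ − b·x̄ = 26.75 − (-1.350746)·20.5 = 54.440299
Set a + b·x = 19.5: x = (19.5 − 54.440299) / (-1.350746) = 25.867403

25.867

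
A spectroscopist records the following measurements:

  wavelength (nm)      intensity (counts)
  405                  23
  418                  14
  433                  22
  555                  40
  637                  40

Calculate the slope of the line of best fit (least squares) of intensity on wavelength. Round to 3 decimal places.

n = 5, Σx = 2448, Σy = 139, Σxy = 72373, Σx² = 1240032
Sxx = Σx² − (Σx)²/n = 1240032 − 1198540.8 = 41491.2
Sxy = Σxy − (Σx)(Σy)/n = 72373 − 68054.4 = 4318.6
b = Sxy/Sxx = 4318.6/41491.2 = 0.104085

0.104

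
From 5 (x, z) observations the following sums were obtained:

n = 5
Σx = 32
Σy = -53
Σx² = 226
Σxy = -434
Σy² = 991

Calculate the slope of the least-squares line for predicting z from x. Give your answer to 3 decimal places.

Sxx = Σx² − (Σx)²/n = 226 − 204.8 = 21.2
Sxy = Σxy − (Σx)(Σy)/n = -434 − (-339.2) = -94.8
b = Sxy/Sxx = -94.8/21.2 = -4.471698

-4.472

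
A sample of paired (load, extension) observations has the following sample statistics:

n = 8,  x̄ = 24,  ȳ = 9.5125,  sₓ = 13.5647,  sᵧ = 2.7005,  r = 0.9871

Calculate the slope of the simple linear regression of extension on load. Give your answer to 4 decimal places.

0.1965

b = r · sᵧ/sₓ = 0.9871 · 2.7005/13.5647 = 0.196515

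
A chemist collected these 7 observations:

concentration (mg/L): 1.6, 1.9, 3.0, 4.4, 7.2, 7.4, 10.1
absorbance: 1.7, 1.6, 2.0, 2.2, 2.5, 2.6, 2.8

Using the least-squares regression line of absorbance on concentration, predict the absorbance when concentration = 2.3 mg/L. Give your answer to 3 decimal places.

n = 7, Σx = 35.6, Σy = 15.4, Σxy = 86.96, Σx² = 243.14
Sxx = Σx² − (Σx)²/n = 243.14 − 181.051429 = 62.088571
Sxy = Σxy − (Σx)(Σy)/n = 86.96 − 78.32 = 8.64
b = Sxy/Sxx = 8.64/62.088571 = 0.139156
a = ȳ − b·x̄ = 2.2 − 0.139156·5.085714 = 1.492292
ŷ(2.3) = a + b·2.3 = 1.492292 + 0.139156·2.3 = 1.812351

1.812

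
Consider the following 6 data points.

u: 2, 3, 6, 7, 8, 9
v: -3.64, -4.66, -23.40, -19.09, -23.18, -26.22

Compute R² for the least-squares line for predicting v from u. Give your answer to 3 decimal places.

0.903

n = 6, Σx = 35, Σy = -100.19, Σxy = -716.71, Σx² = 243, Σy² = 2171.7541
Sxx = Σx² − (Σx)²/n = 243 − 204.166667 = 38.833333
Sxy = Σxy − (Σx)(Σy)/n = -716.71 − (-584.441667) = -132.268333
Syy = Σy² − (Σy)²/n = 2171.7541 − 1673.006017 = 498.748083
R² = Sxy²/(Sxx·Syy) = (-132.268333)²/(38.833333·498.748083) = 0.903287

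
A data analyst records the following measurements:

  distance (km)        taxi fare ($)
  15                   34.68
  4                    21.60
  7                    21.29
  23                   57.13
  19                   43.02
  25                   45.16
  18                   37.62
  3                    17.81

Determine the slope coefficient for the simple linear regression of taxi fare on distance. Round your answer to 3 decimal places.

1.520

n = 8, Σx = 114, Σy = 278.31, Σxy = 4746.59, Σx² = 2138
Sxx = Σx² − (Σx)²/n = 2138 − 1624.5 = 513.5
Sxy = Σxy − (Σx)(Σy)/n = 4746.59 − 3965.9175 = 780.6725
b = Sxy/Sxx = 780.6725/513.5 = 1.520297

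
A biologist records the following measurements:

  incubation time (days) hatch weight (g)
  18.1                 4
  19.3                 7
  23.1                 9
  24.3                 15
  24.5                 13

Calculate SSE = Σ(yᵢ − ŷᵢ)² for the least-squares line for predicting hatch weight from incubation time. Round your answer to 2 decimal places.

n = 5, Σx = 109.3, Σy = 48, Σxy = 1098.4, Σx² = 2424.45, Σy² = 540
Sxx = Σx² − (Σx)²/n = 2424.45 − 2389.298 = 35.152
Sxy = Σxy − (Σx)(Σy)/n = 1098.4 − 1049.28 = 49.12
Syy = Σy² − (Σy)²/n = 540 − 460.8 = 79.2
b = Sxy/Sxx = 49.12/35.152 = 1.397360
SSE = Syy − b·Sxy = 79.2 − 1.397360·49.12 = 10.561675

10.56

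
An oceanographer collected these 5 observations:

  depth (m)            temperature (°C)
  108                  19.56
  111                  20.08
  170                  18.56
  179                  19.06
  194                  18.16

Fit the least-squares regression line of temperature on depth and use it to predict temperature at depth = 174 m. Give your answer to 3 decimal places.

n = 5, Σx = 762, Σy = 95.42, Σxy = 14431.34, Σx² = 122562
Sxx = Σx² − (Σx)²/n = 122562 − 116128.8 = 6433.2
Sxy = Σxy − (Σx)(Σy)/n = 14431.34 − 14542.008 = -110.668
b = Sxy/Sxx = -110.668/6433.2 = -0.017203
a = ȳ − b·x̄ = 19.084 − (-0.017203)·152.4 = 21.705682
ŷ(174) = a + b·174 = 21.705682 + (-0.017203)·174 = 18.712423

18.712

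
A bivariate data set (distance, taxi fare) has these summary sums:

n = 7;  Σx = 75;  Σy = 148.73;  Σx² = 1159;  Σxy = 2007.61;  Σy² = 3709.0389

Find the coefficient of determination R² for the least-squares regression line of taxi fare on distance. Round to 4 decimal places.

0.8788

Sxx = Σx² − (Σx)²/n = 1159 − 803.571429 = 355.428571
Sxy = Σxy − (Σx)(Σy)/n = 2007.61 − 1593.535714 = 414.074286
Syy = Σy² − (Σy)²/n = 3709.0389 − 3160.087557 = 548.951343
R² = Sxy²/(Sxx·Syy) = (414.074286)²/(355.428571·548.951343) = 0.878760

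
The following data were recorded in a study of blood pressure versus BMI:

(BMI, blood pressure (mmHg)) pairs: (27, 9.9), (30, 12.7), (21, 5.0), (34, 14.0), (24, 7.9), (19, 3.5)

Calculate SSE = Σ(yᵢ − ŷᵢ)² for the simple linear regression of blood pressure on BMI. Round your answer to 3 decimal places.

n = 6, Σx = 155, Σy = 53, Σxy = 1485.4, Σx² = 4163, Σy² = 554.96
Sxx = Σx² − (Σx)²/n = 4163 − 4004.166667 = 158.833333
Sxy = Σxy − (Σx)(Σy)/n = 1485.4 − 1369.166667 = 116.233333
Syy = Σy² − (Σy)²/n = 554.96 − 468.166667 = 86.793333
b = Sxy/Sxx = 116.233333/158.833333 = 0.731794
SSE = Syy − b·Sxy = 86.793333 − 0.731794·116.233333 = 1.734439

1.734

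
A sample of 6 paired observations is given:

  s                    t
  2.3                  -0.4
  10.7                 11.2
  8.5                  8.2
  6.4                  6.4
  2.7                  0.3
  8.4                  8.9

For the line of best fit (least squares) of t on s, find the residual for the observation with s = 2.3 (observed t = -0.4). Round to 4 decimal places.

-0.2886

n = 6, Σx = 39, Σy = 34.6, Σxy = 305.15, Σx² = 310.84
Sxx = Σx² − (Σx)²/n = 310.84 − 253.5 = 57.34
Sxy = Σxy − (Σx)(Σy)/n = 305.15 − 224.9 = 80.25
b = Sxy/Sxx = 80.25/57.34 = 1.399547
a = ȳ − b·x̄ = 5.766667 − 1.399547·6.5 = -3.330386
ŷ(2.3) = -3.330386 + 1.399547·2.3 = -0.111429
residual = y − ŷ = -0.4 − (-0.111429) = -0.288571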